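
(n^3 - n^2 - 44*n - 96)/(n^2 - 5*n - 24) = n + 4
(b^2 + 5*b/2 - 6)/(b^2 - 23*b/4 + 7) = 2*(2*b^2 + 5*b - 12)/(4*b^2 - 23*b + 28)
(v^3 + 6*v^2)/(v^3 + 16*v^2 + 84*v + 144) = v^2/(v^2 + 10*v + 24)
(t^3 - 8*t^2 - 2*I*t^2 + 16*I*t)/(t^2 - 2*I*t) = t - 8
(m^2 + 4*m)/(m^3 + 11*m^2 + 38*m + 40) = m/(m^2 + 7*m + 10)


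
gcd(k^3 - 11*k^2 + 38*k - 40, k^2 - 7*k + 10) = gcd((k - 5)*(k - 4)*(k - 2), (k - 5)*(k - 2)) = k^2 - 7*k + 10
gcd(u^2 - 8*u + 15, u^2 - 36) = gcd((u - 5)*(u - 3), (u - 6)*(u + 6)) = 1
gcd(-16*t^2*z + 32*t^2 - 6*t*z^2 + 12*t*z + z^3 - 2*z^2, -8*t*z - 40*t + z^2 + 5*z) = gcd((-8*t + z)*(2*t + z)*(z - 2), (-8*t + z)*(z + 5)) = -8*t + z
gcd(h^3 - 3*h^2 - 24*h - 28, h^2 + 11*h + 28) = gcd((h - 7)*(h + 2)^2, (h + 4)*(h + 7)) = 1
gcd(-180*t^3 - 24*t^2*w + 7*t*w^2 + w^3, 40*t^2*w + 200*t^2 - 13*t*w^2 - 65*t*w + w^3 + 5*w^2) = 5*t - w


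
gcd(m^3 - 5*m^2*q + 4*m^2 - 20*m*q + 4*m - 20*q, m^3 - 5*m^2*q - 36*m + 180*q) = -m + 5*q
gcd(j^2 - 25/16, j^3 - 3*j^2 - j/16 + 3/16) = 1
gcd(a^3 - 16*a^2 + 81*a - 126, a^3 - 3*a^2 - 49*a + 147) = a^2 - 10*a + 21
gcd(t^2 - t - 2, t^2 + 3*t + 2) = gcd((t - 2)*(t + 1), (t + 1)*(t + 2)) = t + 1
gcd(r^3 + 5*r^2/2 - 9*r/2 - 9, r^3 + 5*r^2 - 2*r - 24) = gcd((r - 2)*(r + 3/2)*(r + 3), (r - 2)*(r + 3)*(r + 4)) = r^2 + r - 6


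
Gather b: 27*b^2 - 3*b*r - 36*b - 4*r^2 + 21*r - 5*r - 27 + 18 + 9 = 27*b^2 + b*(-3*r - 36) - 4*r^2 + 16*r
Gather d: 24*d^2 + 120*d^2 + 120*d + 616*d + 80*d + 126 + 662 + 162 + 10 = 144*d^2 + 816*d + 960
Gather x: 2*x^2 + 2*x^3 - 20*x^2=2*x^3 - 18*x^2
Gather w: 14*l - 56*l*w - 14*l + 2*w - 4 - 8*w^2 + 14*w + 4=-8*w^2 + w*(16 - 56*l)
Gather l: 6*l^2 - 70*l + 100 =6*l^2 - 70*l + 100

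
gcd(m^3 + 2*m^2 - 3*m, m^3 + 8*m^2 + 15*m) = m^2 + 3*m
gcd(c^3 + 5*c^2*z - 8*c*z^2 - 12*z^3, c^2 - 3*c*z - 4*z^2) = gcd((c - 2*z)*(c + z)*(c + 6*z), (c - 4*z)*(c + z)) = c + z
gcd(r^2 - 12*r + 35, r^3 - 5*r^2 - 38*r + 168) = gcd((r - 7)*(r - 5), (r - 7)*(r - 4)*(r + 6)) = r - 7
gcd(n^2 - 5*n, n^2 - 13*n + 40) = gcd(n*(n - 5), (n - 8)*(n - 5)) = n - 5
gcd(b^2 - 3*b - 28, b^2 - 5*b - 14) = b - 7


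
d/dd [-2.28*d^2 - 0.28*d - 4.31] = -4.56*d - 0.28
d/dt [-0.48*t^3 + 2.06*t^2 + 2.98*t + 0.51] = -1.44*t^2 + 4.12*t + 2.98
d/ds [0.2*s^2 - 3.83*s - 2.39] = 0.4*s - 3.83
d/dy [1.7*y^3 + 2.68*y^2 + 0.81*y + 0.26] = 5.1*y^2 + 5.36*y + 0.81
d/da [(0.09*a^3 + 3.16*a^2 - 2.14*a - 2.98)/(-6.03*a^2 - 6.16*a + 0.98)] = (-0.5427*a^4 - 1.1088*a^3 - 32.1052*a^2 - 29.7452*a - 20.454)/(36.3609*a^4 + 74.2896*a^3 + 26.1268*a^2 - 12.0736*a + 0.9604)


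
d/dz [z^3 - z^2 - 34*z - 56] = 3*z^2 - 2*z - 34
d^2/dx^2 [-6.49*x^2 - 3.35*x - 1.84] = -12.9800000000000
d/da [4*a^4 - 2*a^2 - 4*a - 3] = 16*a^3 - 4*a - 4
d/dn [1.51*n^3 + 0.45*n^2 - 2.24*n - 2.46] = 4.53*n^2 + 0.9*n - 2.24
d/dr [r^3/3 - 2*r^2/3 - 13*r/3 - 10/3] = r^2 - 4*r/3 - 13/3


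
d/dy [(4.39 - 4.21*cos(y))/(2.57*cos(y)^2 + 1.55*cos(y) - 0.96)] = (-10.8197*cos(y)^2 + 22.5646*cos(y) + 2.7629)*sin(y)/(6.6049*cos(y)^4 + 7.967*cos(y)^3 - 2.5319*cos(y)^2 - 2.976*cos(y) + 0.9216)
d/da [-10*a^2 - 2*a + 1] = -20*a - 2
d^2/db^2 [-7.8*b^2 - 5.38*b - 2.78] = -15.6000000000000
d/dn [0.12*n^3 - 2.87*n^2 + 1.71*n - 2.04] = 0.36*n^2 - 5.74*n + 1.71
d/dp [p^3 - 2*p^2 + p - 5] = 3*p^2 - 4*p + 1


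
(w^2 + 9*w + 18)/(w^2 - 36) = (w + 3)/(w - 6)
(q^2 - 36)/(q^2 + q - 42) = (q + 6)/(q + 7)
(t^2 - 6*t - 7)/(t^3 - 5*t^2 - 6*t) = (t - 7)/(t*(t - 6))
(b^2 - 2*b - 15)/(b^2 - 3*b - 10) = (b + 3)/(b + 2)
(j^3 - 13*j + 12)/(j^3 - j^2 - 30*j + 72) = (j^2 + 3*j - 4)/(j^2 + 2*j - 24)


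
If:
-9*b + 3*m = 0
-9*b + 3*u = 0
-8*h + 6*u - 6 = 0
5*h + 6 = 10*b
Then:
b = -9/5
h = -24/5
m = -27/5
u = -27/5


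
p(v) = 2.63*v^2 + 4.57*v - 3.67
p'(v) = 5.26*v + 4.57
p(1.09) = 4.44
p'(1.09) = 10.30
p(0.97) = 3.24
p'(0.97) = 9.67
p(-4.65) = 31.95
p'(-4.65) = -19.89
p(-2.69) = 3.07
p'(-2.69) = -9.58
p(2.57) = 25.45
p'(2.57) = 18.09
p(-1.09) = -5.53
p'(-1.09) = -1.16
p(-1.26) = -5.25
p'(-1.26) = -2.06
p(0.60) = 0.02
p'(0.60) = 7.73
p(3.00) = 33.71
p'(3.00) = 20.35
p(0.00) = -3.67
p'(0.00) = 4.57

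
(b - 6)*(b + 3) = b^2 - 3*b - 18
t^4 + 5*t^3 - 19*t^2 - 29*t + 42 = (t - 3)*(t - 1)*(t + 2)*(t + 7)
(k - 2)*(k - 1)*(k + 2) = k^3 - k^2 - 4*k + 4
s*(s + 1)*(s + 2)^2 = s^4 + 5*s^3 + 8*s^2 + 4*s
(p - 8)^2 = p^2 - 16*p + 64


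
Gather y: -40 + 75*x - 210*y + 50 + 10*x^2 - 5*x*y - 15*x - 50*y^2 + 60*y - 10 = 10*x^2 + 60*x - 50*y^2 + y*(-5*x - 150)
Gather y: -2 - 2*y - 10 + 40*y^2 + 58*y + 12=40*y^2 + 56*y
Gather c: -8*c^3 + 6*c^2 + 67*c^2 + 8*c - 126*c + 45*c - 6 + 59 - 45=-8*c^3 + 73*c^2 - 73*c + 8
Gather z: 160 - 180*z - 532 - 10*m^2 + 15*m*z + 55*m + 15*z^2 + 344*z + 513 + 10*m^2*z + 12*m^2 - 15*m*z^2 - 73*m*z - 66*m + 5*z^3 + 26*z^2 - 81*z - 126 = 2*m^2 - 11*m + 5*z^3 + z^2*(41 - 15*m) + z*(10*m^2 - 58*m + 83) + 15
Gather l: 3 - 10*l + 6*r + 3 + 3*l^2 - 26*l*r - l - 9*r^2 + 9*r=3*l^2 + l*(-26*r - 11) - 9*r^2 + 15*r + 6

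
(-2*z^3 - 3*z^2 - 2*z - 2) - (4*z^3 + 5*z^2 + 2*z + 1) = -6*z^3 - 8*z^2 - 4*z - 3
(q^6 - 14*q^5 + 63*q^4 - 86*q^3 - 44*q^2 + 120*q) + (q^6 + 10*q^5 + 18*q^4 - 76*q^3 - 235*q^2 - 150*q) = 2*q^6 - 4*q^5 + 81*q^4 - 162*q^3 - 279*q^2 - 30*q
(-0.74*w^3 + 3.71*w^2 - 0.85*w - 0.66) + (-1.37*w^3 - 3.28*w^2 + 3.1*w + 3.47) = -2.11*w^3 + 0.43*w^2 + 2.25*w + 2.81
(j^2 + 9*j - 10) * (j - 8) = j^3 + j^2 - 82*j + 80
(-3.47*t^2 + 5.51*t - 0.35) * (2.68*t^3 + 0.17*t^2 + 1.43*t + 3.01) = -9.2996*t^5 + 14.1769*t^4 - 4.9634*t^3 - 2.6249*t^2 + 16.0846*t - 1.0535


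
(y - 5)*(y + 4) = y^2 - y - 20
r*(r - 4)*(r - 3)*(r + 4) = r^4 - 3*r^3 - 16*r^2 + 48*r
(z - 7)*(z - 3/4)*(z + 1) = z^3 - 27*z^2/4 - 5*z/2 + 21/4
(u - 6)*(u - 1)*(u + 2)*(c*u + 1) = c*u^4 - 5*c*u^3 - 8*c*u^2 + 12*c*u + u^3 - 5*u^2 - 8*u + 12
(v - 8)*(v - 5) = v^2 - 13*v + 40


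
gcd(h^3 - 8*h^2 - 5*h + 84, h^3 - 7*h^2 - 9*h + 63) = h^2 - 4*h - 21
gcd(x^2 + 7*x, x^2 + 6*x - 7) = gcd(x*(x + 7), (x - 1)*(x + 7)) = x + 7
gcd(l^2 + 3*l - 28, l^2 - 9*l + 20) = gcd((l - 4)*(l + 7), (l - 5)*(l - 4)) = l - 4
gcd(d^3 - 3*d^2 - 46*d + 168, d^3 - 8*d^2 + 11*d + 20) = d - 4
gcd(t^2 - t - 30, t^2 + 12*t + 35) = t + 5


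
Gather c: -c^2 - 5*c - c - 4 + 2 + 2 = -c^2 - 6*c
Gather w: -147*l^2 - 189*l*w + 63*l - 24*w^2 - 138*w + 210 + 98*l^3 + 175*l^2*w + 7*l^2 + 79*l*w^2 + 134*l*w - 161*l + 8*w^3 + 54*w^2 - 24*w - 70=98*l^3 - 140*l^2 - 98*l + 8*w^3 + w^2*(79*l + 30) + w*(175*l^2 - 55*l - 162) + 140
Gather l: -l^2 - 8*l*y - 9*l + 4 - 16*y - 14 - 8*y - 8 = -l^2 + l*(-8*y - 9) - 24*y - 18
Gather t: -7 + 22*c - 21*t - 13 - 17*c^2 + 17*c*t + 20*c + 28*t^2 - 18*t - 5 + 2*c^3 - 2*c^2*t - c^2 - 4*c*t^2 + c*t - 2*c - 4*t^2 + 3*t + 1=2*c^3 - 18*c^2 + 40*c + t^2*(24 - 4*c) + t*(-2*c^2 + 18*c - 36) - 24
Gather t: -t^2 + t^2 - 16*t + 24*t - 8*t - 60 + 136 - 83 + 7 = 0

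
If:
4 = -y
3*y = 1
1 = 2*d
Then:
No Solution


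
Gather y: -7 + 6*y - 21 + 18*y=24*y - 28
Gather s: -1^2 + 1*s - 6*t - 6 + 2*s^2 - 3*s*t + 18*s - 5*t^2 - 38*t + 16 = 2*s^2 + s*(19 - 3*t) - 5*t^2 - 44*t + 9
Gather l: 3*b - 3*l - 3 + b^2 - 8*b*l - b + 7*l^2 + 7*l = b^2 + 2*b + 7*l^2 + l*(4 - 8*b) - 3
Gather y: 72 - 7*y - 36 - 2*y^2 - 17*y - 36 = -2*y^2 - 24*y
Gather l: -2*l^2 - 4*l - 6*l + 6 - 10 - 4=-2*l^2 - 10*l - 8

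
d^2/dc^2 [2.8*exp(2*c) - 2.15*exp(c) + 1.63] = (11.2*exp(c) - 2.15)*exp(c)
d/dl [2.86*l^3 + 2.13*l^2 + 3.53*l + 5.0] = 8.58*l^2 + 4.26*l + 3.53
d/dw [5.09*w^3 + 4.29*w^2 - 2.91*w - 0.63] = 15.27*w^2 + 8.58*w - 2.91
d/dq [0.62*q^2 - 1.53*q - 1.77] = 1.24*q - 1.53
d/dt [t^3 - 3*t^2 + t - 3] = 3*t^2 - 6*t + 1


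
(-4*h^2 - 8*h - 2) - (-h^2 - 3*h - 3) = -3*h^2 - 5*h + 1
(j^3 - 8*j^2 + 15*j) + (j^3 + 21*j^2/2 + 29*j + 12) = 2*j^3 + 5*j^2/2 + 44*j + 12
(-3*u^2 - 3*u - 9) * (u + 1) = -3*u^3 - 6*u^2 - 12*u - 9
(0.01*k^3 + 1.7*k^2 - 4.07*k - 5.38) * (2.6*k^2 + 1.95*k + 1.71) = 0.026*k^5 + 4.4395*k^4 - 7.2499*k^3 - 19.0175*k^2 - 17.4507*k - 9.1998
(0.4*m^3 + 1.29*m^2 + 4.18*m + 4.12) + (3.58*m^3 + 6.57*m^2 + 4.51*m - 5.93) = 3.98*m^3 + 7.86*m^2 + 8.69*m - 1.81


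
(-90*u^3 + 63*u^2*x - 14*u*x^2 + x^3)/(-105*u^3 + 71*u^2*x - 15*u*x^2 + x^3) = (-6*u + x)/(-7*u + x)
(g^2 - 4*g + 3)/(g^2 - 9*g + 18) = (g - 1)/(g - 6)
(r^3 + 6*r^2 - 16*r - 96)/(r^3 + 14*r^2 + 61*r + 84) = (r^2 + 2*r - 24)/(r^2 + 10*r + 21)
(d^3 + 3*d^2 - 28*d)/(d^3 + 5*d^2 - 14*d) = (d - 4)/(d - 2)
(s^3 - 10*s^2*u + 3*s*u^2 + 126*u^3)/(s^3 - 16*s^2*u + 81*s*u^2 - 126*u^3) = (s + 3*u)/(s - 3*u)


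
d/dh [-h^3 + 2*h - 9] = 2 - 3*h^2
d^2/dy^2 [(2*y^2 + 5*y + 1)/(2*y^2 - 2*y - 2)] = (7*y^3 + 9*y^2 + 12*y - 1)/(y^6 - 3*y^5 + 5*y^3 - 3*y - 1)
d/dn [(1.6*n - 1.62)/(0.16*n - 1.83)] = (4.883904 - 0.427008*n)/(0.16*n - 1.83)^3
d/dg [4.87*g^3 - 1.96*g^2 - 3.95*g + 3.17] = 14.61*g^2 - 3.92*g - 3.95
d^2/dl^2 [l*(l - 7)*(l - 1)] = 6*l - 16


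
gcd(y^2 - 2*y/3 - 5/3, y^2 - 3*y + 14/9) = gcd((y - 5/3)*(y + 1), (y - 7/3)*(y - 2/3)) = 1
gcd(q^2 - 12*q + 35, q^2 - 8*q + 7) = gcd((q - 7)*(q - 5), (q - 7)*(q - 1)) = q - 7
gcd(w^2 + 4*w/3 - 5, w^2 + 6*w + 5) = 1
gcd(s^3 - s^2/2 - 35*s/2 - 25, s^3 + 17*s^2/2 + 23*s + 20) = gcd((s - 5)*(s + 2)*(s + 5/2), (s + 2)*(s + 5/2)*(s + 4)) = s^2 + 9*s/2 + 5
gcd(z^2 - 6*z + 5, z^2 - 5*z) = z - 5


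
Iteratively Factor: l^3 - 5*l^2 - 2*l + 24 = (l + 2)*(l^2 - 7*l + 12) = (l - 4)*(l + 2)*(l - 3)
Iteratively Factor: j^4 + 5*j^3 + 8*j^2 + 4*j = (j + 1)*(j^3 + 4*j^2 + 4*j) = (j + 1)*(j + 2)*(j^2 + 2*j) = (j + 1)*(j + 2)^2*(j)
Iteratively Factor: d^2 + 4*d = (d + 4)*(d)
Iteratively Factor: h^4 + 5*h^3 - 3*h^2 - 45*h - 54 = (h + 2)*(h^3 + 3*h^2 - 9*h - 27) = (h + 2)*(h + 3)*(h^2 - 9) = (h - 3)*(h + 2)*(h + 3)*(h + 3)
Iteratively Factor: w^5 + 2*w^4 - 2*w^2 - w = (w - 1)*(w^4 + 3*w^3 + 3*w^2 + w) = (w - 1)*(w + 1)*(w^3 + 2*w^2 + w) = (w - 1)*(w + 1)^2*(w^2 + w) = (w - 1)*(w + 1)^3*(w)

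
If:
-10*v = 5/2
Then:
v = -1/4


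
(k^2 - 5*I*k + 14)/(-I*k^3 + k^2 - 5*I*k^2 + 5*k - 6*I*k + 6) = (I*k^2 + 5*k + 14*I)/(k^3 + k^2*(5 + I) + k*(6 + 5*I) + 6*I)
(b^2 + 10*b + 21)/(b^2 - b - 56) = (b + 3)/(b - 8)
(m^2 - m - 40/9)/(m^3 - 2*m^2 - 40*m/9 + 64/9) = (3*m + 5)/(3*m^2 + 2*m - 8)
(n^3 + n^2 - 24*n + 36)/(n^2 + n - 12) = (n^2 + 4*n - 12)/(n + 4)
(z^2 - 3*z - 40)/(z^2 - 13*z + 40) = (z + 5)/(z - 5)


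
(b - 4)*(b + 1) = b^2 - 3*b - 4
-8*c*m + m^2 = m*(-8*c + m)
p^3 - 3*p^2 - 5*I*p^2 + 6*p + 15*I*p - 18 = (p - 3)*(p - 6*I)*(p + I)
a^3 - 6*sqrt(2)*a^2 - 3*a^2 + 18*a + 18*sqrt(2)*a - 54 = (a - 3)*(a - 3*sqrt(2))^2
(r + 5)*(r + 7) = r^2 + 12*r + 35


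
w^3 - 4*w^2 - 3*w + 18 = (w - 3)^2*(w + 2)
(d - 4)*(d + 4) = d^2 - 16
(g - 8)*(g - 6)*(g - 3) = g^3 - 17*g^2 + 90*g - 144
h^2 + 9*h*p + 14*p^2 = (h + 2*p)*(h + 7*p)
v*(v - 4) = v^2 - 4*v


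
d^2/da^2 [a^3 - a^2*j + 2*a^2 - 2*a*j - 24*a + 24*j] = 6*a - 2*j + 4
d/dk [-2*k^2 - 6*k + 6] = -4*k - 6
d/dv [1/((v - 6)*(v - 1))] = (7 - 2*v)/(v^4 - 14*v^3 + 61*v^2 - 84*v + 36)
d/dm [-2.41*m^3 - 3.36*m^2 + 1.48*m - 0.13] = -7.23*m^2 - 6.72*m + 1.48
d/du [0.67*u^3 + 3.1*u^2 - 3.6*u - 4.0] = 2.01*u^2 + 6.2*u - 3.6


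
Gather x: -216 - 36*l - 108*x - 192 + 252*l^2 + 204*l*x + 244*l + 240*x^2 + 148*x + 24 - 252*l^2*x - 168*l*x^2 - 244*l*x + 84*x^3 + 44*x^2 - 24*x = 252*l^2 + 208*l + 84*x^3 + x^2*(284 - 168*l) + x*(-252*l^2 - 40*l + 16) - 384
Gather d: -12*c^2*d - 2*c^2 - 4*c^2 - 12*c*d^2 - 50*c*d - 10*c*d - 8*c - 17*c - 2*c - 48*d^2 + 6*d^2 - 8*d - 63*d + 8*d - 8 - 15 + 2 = -6*c^2 - 27*c + d^2*(-12*c - 42) + d*(-12*c^2 - 60*c - 63) - 21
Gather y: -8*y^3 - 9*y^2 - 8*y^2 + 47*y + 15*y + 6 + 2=-8*y^3 - 17*y^2 + 62*y + 8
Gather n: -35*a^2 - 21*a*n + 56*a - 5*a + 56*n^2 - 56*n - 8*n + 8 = -35*a^2 + 51*a + 56*n^2 + n*(-21*a - 64) + 8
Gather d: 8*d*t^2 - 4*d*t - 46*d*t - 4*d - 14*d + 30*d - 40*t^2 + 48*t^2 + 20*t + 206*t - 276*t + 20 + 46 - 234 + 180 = d*(8*t^2 - 50*t + 12) + 8*t^2 - 50*t + 12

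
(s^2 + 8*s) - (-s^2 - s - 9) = 2*s^2 + 9*s + 9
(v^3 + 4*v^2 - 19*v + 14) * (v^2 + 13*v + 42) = v^5 + 17*v^4 + 75*v^3 - 65*v^2 - 616*v + 588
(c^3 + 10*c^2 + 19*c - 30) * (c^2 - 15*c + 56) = c^5 - 5*c^4 - 75*c^3 + 245*c^2 + 1514*c - 1680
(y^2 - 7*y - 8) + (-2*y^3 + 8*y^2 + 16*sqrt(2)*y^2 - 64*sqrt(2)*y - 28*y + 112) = -2*y^3 + 9*y^2 + 16*sqrt(2)*y^2 - 64*sqrt(2)*y - 35*y + 104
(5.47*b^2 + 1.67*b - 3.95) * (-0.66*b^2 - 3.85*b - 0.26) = -3.6102*b^4 - 22.1617*b^3 - 5.2447*b^2 + 14.7733*b + 1.027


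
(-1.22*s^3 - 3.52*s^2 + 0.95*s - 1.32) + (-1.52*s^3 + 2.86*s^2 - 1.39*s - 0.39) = -2.74*s^3 - 0.66*s^2 - 0.44*s - 1.71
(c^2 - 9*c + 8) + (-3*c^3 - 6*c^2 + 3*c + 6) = -3*c^3 - 5*c^2 - 6*c + 14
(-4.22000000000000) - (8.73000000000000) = -12.9500000000000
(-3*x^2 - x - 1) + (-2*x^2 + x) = -5*x^2 - 1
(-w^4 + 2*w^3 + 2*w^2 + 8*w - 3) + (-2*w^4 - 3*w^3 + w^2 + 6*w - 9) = -3*w^4 - w^3 + 3*w^2 + 14*w - 12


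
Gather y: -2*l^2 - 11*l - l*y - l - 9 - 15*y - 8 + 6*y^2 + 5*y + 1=-2*l^2 - 12*l + 6*y^2 + y*(-l - 10) - 16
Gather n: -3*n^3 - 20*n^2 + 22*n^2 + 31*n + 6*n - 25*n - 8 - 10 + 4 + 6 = -3*n^3 + 2*n^2 + 12*n - 8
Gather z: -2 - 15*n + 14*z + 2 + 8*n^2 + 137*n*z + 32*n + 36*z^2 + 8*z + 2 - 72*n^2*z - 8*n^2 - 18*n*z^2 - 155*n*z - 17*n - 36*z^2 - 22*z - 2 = -18*n*z^2 + z*(-72*n^2 - 18*n)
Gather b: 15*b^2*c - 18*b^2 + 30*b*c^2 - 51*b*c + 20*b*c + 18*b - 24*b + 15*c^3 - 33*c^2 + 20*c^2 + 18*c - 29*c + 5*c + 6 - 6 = b^2*(15*c - 18) + b*(30*c^2 - 31*c - 6) + 15*c^3 - 13*c^2 - 6*c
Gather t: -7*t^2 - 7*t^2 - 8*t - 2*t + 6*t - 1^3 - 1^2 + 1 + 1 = -14*t^2 - 4*t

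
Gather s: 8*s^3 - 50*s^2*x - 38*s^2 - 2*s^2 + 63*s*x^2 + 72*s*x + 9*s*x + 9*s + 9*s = 8*s^3 + s^2*(-50*x - 40) + s*(63*x^2 + 81*x + 18)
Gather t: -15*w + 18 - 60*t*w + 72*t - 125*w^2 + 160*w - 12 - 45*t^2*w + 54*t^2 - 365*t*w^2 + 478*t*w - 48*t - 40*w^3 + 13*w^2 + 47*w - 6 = t^2*(54 - 45*w) + t*(-365*w^2 + 418*w + 24) - 40*w^3 - 112*w^2 + 192*w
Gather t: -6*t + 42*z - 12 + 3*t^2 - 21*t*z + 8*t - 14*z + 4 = 3*t^2 + t*(2 - 21*z) + 28*z - 8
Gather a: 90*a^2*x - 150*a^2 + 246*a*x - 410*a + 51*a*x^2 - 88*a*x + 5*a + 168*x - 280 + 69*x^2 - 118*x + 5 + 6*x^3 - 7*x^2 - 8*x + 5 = a^2*(90*x - 150) + a*(51*x^2 + 158*x - 405) + 6*x^3 + 62*x^2 + 42*x - 270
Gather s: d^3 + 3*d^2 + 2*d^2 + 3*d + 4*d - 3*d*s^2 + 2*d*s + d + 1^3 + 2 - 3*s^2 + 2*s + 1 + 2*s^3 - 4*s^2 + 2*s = d^3 + 5*d^2 + 8*d + 2*s^3 + s^2*(-3*d - 7) + s*(2*d + 4) + 4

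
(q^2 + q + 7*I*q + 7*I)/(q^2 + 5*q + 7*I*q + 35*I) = (q + 1)/(q + 5)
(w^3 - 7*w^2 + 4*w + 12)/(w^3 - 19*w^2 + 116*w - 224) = (w^3 - 7*w^2 + 4*w + 12)/(w^3 - 19*w^2 + 116*w - 224)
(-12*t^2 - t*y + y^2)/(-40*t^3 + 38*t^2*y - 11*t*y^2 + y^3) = (3*t + y)/(10*t^2 - 7*t*y + y^2)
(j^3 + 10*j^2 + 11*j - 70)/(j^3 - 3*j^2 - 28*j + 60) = (j + 7)/(j - 6)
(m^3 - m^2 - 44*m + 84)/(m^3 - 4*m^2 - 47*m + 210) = (m - 2)/(m - 5)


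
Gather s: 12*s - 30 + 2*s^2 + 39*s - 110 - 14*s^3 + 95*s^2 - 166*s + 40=-14*s^3 + 97*s^2 - 115*s - 100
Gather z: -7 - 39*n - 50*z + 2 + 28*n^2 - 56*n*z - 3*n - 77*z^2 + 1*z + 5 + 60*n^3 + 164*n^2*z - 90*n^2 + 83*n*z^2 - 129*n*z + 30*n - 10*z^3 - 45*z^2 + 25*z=60*n^3 - 62*n^2 - 12*n - 10*z^3 + z^2*(83*n - 122) + z*(164*n^2 - 185*n - 24)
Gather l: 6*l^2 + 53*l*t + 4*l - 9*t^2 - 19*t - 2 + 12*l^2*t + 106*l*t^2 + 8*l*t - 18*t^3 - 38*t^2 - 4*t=l^2*(12*t + 6) + l*(106*t^2 + 61*t + 4) - 18*t^3 - 47*t^2 - 23*t - 2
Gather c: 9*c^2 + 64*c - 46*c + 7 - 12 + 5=9*c^2 + 18*c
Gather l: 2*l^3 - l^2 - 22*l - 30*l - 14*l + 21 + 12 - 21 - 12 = 2*l^3 - l^2 - 66*l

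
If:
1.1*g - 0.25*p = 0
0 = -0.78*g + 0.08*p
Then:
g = 0.00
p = 0.00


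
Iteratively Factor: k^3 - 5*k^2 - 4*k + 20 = (k - 2)*(k^2 - 3*k - 10) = (k - 5)*(k - 2)*(k + 2)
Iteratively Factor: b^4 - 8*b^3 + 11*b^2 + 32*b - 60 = (b - 3)*(b^3 - 5*b^2 - 4*b + 20) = (b - 3)*(b + 2)*(b^2 - 7*b + 10) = (b - 3)*(b - 2)*(b + 2)*(b - 5)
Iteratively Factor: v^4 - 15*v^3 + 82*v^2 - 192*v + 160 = (v - 5)*(v^3 - 10*v^2 + 32*v - 32) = (v - 5)*(v - 4)*(v^2 - 6*v + 8) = (v - 5)*(v - 4)^2*(v - 2)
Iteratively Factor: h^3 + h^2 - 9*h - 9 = (h - 3)*(h^2 + 4*h + 3) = (h - 3)*(h + 1)*(h + 3)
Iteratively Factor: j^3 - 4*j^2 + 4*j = (j - 2)*(j^2 - 2*j) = j*(j - 2)*(j - 2)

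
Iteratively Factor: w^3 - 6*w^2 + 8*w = (w)*(w^2 - 6*w + 8) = w*(w - 2)*(w - 4)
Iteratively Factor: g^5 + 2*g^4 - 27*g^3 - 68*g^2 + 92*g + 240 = (g + 4)*(g^4 - 2*g^3 - 19*g^2 + 8*g + 60) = (g + 3)*(g + 4)*(g^3 - 5*g^2 - 4*g + 20) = (g - 2)*(g + 3)*(g + 4)*(g^2 - 3*g - 10) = (g - 2)*(g + 2)*(g + 3)*(g + 4)*(g - 5)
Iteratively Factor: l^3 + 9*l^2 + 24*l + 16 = (l + 4)*(l^2 + 5*l + 4) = (l + 4)^2*(l + 1)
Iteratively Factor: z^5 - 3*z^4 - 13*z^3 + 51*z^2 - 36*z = (z - 3)*(z^4 - 13*z^2 + 12*z) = (z - 3)^2*(z^3 + 3*z^2 - 4*z) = (z - 3)^2*(z - 1)*(z^2 + 4*z) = z*(z - 3)^2*(z - 1)*(z + 4)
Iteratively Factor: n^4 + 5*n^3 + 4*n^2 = (n)*(n^3 + 5*n^2 + 4*n) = n*(n + 1)*(n^2 + 4*n) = n^2*(n + 1)*(n + 4)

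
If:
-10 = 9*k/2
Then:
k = -20/9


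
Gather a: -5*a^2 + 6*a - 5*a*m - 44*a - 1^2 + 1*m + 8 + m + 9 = -5*a^2 + a*(-5*m - 38) + 2*m + 16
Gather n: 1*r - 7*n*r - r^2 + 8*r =-7*n*r - r^2 + 9*r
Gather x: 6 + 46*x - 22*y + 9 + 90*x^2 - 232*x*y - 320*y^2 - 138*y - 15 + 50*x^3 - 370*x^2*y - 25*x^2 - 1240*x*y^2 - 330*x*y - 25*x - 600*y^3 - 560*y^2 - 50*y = 50*x^3 + x^2*(65 - 370*y) + x*(-1240*y^2 - 562*y + 21) - 600*y^3 - 880*y^2 - 210*y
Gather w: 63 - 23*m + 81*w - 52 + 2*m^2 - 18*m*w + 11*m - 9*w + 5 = 2*m^2 - 12*m + w*(72 - 18*m) + 16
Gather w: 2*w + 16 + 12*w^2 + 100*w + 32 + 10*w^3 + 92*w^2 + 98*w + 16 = 10*w^3 + 104*w^2 + 200*w + 64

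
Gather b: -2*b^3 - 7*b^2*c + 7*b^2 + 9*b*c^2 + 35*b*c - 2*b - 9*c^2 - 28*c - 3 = -2*b^3 + b^2*(7 - 7*c) + b*(9*c^2 + 35*c - 2) - 9*c^2 - 28*c - 3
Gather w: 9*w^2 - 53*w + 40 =9*w^2 - 53*w + 40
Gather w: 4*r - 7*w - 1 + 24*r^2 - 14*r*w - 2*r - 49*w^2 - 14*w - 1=24*r^2 + 2*r - 49*w^2 + w*(-14*r - 21) - 2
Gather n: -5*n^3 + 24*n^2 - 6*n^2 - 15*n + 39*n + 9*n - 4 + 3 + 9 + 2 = -5*n^3 + 18*n^2 + 33*n + 10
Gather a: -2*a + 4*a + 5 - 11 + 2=2*a - 4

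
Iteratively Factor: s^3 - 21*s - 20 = (s + 4)*(s^2 - 4*s - 5) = (s - 5)*(s + 4)*(s + 1)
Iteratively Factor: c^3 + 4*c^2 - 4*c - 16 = (c + 2)*(c^2 + 2*c - 8) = (c - 2)*(c + 2)*(c + 4)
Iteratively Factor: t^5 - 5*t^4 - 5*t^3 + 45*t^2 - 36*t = (t - 4)*(t^4 - t^3 - 9*t^2 + 9*t) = (t - 4)*(t - 1)*(t^3 - 9*t) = (t - 4)*(t - 3)*(t - 1)*(t^2 + 3*t) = t*(t - 4)*(t - 3)*(t - 1)*(t + 3)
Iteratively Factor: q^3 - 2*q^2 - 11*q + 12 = (q - 1)*(q^2 - q - 12) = (q - 4)*(q - 1)*(q + 3)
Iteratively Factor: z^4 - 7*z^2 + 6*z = (z)*(z^3 - 7*z + 6) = z*(z - 1)*(z^2 + z - 6) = z*(z - 1)*(z + 3)*(z - 2)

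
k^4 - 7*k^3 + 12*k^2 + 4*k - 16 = (k - 4)*(k - 2)^2*(k + 1)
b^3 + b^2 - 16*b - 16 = (b - 4)*(b + 1)*(b + 4)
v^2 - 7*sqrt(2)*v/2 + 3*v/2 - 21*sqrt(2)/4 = (v + 3/2)*(v - 7*sqrt(2)/2)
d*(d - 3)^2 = d^3 - 6*d^2 + 9*d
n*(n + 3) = n^2 + 3*n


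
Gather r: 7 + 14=21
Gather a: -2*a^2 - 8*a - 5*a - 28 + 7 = -2*a^2 - 13*a - 21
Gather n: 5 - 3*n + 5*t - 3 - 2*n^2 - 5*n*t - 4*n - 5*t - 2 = -2*n^2 + n*(-5*t - 7)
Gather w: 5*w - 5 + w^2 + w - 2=w^2 + 6*w - 7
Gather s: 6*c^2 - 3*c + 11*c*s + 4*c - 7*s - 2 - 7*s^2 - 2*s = 6*c^2 + c - 7*s^2 + s*(11*c - 9) - 2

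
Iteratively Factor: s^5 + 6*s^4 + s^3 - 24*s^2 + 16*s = (s - 1)*(s^4 + 7*s^3 + 8*s^2 - 16*s) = s*(s - 1)*(s^3 + 7*s^2 + 8*s - 16) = s*(s - 1)*(s + 4)*(s^2 + 3*s - 4) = s*(s - 1)*(s + 4)^2*(s - 1)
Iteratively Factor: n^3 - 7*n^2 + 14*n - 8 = (n - 4)*(n^2 - 3*n + 2) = (n - 4)*(n - 2)*(n - 1)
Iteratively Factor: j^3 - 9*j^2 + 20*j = (j - 4)*(j^2 - 5*j) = (j - 5)*(j - 4)*(j)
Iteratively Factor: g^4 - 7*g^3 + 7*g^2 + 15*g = (g - 3)*(g^3 - 4*g^2 - 5*g) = (g - 3)*(g + 1)*(g^2 - 5*g) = (g - 5)*(g - 3)*(g + 1)*(g)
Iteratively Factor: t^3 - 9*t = (t - 3)*(t^2 + 3*t) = t*(t - 3)*(t + 3)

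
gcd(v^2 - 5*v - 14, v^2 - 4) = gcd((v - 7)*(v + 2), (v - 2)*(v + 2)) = v + 2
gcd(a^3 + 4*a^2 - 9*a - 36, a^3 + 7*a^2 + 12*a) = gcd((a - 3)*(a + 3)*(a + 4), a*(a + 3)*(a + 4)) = a^2 + 7*a + 12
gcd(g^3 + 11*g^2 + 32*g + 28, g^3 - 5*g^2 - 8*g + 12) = g + 2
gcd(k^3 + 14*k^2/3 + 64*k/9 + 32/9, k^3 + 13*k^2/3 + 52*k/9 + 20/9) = k + 2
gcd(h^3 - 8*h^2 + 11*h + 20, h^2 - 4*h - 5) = h^2 - 4*h - 5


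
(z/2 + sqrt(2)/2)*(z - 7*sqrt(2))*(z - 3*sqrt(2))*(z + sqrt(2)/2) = z^4/2 - 17*sqrt(2)*z^3/4 + 13*z^2/2 + 53*sqrt(2)*z/2 + 21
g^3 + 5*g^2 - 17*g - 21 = (g - 3)*(g + 1)*(g + 7)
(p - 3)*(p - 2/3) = p^2 - 11*p/3 + 2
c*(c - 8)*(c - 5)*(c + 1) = c^4 - 12*c^3 + 27*c^2 + 40*c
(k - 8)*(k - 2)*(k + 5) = k^3 - 5*k^2 - 34*k + 80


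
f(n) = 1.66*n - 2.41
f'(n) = 1.66000000000000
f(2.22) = 1.28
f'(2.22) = 1.66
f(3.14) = 2.80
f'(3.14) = 1.66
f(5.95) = 7.47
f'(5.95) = 1.66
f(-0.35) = -2.99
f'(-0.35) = 1.66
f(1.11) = -0.57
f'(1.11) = 1.66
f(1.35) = -0.17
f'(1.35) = 1.66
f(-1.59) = -5.05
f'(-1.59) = 1.66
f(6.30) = 8.05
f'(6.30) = 1.66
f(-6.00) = -12.37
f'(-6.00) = 1.66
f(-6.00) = -12.37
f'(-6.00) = 1.66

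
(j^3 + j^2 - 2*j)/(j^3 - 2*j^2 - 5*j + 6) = j/(j - 3)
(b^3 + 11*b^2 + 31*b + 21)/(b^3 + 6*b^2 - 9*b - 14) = (b + 3)/(b - 2)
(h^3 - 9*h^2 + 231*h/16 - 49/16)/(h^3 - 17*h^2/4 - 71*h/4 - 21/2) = (16*h^2 - 32*h + 7)/(4*(4*h^2 + 11*h + 6))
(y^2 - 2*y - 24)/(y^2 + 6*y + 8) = (y - 6)/(y + 2)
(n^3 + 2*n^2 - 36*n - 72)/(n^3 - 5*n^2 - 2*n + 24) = (n^2 - 36)/(n^2 - 7*n + 12)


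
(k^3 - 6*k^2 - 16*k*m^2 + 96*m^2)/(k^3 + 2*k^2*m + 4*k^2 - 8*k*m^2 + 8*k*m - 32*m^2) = (k^2 - 4*k*m - 6*k + 24*m)/(k^2 - 2*k*m + 4*k - 8*m)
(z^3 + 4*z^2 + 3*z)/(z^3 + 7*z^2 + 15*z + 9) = z/(z + 3)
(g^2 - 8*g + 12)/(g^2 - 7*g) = (g^2 - 8*g + 12)/(g*(g - 7))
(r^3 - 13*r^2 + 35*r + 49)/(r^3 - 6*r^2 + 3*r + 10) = (r^2 - 14*r + 49)/(r^2 - 7*r + 10)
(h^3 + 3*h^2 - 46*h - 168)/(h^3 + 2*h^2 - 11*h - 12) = (h^2 - h - 42)/(h^2 - 2*h - 3)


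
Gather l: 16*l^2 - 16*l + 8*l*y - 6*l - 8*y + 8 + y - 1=16*l^2 + l*(8*y - 22) - 7*y + 7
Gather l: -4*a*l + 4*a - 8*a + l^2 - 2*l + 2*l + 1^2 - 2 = -4*a*l - 4*a + l^2 - 1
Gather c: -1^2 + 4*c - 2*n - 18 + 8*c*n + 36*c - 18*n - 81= c*(8*n + 40) - 20*n - 100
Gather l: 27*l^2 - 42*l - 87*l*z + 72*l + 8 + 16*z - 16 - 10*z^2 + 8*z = 27*l^2 + l*(30 - 87*z) - 10*z^2 + 24*z - 8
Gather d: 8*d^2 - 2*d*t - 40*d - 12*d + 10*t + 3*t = 8*d^2 + d*(-2*t - 52) + 13*t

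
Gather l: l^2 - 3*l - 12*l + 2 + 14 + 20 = l^2 - 15*l + 36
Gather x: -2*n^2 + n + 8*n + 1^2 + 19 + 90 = -2*n^2 + 9*n + 110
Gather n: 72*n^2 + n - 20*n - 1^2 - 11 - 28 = 72*n^2 - 19*n - 40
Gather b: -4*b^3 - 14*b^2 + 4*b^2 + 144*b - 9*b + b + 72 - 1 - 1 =-4*b^3 - 10*b^2 + 136*b + 70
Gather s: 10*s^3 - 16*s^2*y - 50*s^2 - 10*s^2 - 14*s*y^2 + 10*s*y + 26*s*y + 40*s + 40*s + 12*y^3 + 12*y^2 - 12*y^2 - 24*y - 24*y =10*s^3 + s^2*(-16*y - 60) + s*(-14*y^2 + 36*y + 80) + 12*y^3 - 48*y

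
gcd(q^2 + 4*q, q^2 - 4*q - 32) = q + 4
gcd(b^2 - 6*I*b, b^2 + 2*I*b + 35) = 1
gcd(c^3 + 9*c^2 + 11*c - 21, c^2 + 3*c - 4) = c - 1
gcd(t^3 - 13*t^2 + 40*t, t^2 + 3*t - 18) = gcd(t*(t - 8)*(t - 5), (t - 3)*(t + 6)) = 1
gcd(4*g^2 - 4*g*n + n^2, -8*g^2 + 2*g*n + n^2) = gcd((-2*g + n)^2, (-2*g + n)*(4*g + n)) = 2*g - n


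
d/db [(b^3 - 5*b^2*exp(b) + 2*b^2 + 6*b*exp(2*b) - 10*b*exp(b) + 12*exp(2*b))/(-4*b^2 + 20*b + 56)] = (5*b^2*exp(b) - b^2 - 12*b*exp(2*b) - 35*b*exp(b) + 14*b + 90*exp(2*b) - 35*exp(b))/(4*(b^2 - 14*b + 49))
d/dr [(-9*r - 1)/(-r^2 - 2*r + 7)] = (9*r^2 + 18*r - 2*(r + 1)*(9*r + 1) - 63)/(r^2 + 2*r - 7)^2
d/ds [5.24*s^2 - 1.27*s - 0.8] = 10.48*s - 1.27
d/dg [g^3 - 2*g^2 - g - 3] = 3*g^2 - 4*g - 1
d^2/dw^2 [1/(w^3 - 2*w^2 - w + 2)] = 2*((2 - 3*w)*(w^3 - 2*w^2 - w + 2) + (-3*w^2 + 4*w + 1)^2)/(w^3 - 2*w^2 - w + 2)^3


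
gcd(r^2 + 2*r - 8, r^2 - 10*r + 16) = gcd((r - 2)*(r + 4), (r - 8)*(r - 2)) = r - 2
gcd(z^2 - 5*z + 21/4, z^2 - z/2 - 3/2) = z - 3/2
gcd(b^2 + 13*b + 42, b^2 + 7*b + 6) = b + 6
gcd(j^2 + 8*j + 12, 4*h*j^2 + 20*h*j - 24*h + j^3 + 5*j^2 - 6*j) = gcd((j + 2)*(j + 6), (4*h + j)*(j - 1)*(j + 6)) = j + 6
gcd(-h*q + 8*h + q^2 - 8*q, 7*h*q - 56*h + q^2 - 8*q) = q - 8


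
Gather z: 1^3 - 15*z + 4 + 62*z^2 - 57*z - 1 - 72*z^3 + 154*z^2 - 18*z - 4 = -72*z^3 + 216*z^2 - 90*z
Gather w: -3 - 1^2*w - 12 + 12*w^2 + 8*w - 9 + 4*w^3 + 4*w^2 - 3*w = 4*w^3 + 16*w^2 + 4*w - 24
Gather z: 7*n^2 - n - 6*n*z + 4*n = 7*n^2 - 6*n*z + 3*n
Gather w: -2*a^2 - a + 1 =-2*a^2 - a + 1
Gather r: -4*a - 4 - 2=-4*a - 6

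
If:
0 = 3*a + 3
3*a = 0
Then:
No Solution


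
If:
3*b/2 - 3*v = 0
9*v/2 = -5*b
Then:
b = 0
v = 0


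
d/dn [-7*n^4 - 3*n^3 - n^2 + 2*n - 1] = -28*n^3 - 9*n^2 - 2*n + 2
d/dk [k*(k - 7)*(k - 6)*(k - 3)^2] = 5*k^4 - 76*k^3 + 387*k^2 - 738*k + 378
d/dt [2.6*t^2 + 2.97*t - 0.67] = 5.2*t + 2.97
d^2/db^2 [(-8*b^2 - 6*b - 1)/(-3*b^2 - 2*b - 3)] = 2*(6*b^3 - 189*b^2 - 144*b + 31)/(27*b^6 + 54*b^5 + 117*b^4 + 116*b^3 + 117*b^2 + 54*b + 27)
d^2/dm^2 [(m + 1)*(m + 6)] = 2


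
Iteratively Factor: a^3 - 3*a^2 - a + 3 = (a - 3)*(a^2 - 1) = (a - 3)*(a + 1)*(a - 1)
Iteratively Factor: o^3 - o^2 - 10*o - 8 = (o + 1)*(o^2 - 2*o - 8) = (o - 4)*(o + 1)*(o + 2)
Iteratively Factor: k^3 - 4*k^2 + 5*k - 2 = (k - 1)*(k^2 - 3*k + 2) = (k - 1)^2*(k - 2)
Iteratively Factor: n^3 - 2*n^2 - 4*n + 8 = (n - 2)*(n^2 - 4) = (n - 2)*(n + 2)*(n - 2)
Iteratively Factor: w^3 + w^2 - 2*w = (w)*(w^2 + w - 2) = w*(w + 2)*(w - 1)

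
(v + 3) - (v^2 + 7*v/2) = -v^2 - 5*v/2 + 3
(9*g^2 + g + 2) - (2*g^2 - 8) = 7*g^2 + g + 10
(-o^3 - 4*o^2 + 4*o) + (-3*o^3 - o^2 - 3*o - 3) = -4*o^3 - 5*o^2 + o - 3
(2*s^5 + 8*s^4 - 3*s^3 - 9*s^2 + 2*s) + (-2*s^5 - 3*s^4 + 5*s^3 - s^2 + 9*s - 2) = 5*s^4 + 2*s^3 - 10*s^2 + 11*s - 2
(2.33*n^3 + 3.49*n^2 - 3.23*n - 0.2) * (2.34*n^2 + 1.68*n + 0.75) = 5.4522*n^5 + 12.081*n^4 + 0.0525000000000011*n^3 - 3.2769*n^2 - 2.7585*n - 0.15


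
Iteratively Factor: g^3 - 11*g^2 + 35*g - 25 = (g - 1)*(g^2 - 10*g + 25) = (g - 5)*(g - 1)*(g - 5)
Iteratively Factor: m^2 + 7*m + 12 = (m + 4)*(m + 3)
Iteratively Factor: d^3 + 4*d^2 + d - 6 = (d - 1)*(d^2 + 5*d + 6) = (d - 1)*(d + 3)*(d + 2)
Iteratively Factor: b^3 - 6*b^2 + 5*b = (b - 5)*(b^2 - b) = (b - 5)*(b - 1)*(b)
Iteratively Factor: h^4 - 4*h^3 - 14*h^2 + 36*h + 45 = (h - 3)*(h^3 - h^2 - 17*h - 15) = (h - 3)*(h + 3)*(h^2 - 4*h - 5) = (h - 5)*(h - 3)*(h + 3)*(h + 1)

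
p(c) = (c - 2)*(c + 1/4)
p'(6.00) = 10.25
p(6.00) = 25.00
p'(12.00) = 22.25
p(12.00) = 122.50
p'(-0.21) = -2.17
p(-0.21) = -0.09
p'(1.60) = 1.45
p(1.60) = -0.74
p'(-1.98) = -5.71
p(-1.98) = 6.89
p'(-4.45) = -10.65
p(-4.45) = 27.09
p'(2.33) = 2.91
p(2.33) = 0.85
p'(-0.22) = -2.19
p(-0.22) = -0.07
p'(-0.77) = -3.29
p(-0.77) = 1.44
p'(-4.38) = -10.51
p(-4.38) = 26.35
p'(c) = 2*c - 7/4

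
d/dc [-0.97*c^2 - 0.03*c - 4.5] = -1.94*c - 0.03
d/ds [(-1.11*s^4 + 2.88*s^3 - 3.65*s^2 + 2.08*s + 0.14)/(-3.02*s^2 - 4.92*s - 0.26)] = (6.7044*s^5 + 7.686*s^4 - 27.1848*s^3 + 21.9932*s^2 + 2.7436*s + 0.148)/(9.1204*s^4 + 29.7168*s^3 + 25.7768*s^2 + 2.5584*s + 0.0676)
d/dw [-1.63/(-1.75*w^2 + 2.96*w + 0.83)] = (4.8248 - 5.705*w)/(-1.75*w^2 + 2.96*w + 0.83)^2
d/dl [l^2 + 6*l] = 2*l + 6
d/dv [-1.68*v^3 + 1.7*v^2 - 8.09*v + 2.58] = -5.04*v^2 + 3.4*v - 8.09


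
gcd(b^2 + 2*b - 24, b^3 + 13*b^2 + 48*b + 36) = b + 6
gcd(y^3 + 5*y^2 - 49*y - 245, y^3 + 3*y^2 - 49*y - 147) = y^2 - 49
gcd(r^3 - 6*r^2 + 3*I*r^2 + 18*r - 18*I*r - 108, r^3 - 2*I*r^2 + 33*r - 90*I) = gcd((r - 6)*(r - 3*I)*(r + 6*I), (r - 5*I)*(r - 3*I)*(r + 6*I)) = r^2 + 3*I*r + 18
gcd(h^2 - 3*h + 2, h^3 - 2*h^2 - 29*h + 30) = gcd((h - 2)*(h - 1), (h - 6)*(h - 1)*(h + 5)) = h - 1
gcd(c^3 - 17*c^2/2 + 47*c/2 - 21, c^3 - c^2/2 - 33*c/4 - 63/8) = c - 7/2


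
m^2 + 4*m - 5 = (m - 1)*(m + 5)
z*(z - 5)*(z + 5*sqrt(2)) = z^3 - 5*z^2 + 5*sqrt(2)*z^2 - 25*sqrt(2)*z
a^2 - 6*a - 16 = (a - 8)*(a + 2)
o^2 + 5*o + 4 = (o + 1)*(o + 4)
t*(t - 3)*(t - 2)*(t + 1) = t^4 - 4*t^3 + t^2 + 6*t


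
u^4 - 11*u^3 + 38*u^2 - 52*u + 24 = (u - 6)*(u - 2)^2*(u - 1)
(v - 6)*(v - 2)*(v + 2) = v^3 - 6*v^2 - 4*v + 24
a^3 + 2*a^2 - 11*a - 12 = (a - 3)*(a + 1)*(a + 4)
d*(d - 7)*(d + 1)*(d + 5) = d^4 - d^3 - 37*d^2 - 35*d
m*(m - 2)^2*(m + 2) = m^4 - 2*m^3 - 4*m^2 + 8*m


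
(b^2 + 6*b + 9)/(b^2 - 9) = (b + 3)/(b - 3)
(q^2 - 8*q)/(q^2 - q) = (q - 8)/(q - 1)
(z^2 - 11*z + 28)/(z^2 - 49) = (z - 4)/(z + 7)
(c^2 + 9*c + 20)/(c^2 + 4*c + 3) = (c^2 + 9*c + 20)/(c^2 + 4*c + 3)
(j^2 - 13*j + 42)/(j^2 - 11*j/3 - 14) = 3*(j - 7)/(3*j + 7)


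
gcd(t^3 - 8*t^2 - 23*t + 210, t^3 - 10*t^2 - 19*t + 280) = t^2 - 2*t - 35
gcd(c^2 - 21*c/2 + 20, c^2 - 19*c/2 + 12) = c - 8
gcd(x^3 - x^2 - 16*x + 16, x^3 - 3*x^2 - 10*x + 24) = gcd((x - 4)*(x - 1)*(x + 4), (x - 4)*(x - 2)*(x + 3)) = x - 4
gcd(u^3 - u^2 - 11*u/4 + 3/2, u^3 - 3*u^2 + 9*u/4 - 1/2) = u^2 - 5*u/2 + 1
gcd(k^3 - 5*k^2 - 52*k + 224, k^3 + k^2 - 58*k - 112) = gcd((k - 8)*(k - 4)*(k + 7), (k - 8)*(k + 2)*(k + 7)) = k^2 - k - 56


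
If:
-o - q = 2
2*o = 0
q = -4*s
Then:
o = 0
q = -2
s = 1/2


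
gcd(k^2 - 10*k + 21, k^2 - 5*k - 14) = k - 7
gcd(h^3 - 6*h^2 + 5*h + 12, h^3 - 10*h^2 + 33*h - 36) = h^2 - 7*h + 12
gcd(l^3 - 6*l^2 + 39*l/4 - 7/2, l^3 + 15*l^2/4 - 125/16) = 1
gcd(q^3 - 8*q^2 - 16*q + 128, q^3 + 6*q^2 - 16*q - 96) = q^2 - 16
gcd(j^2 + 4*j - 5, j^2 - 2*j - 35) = j + 5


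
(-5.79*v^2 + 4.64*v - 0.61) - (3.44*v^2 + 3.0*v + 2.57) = -9.23*v^2 + 1.64*v - 3.18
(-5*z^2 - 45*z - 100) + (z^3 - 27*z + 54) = z^3 - 5*z^2 - 72*z - 46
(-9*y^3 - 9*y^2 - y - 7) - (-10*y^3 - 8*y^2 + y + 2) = y^3 - y^2 - 2*y - 9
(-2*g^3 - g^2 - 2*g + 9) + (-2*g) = -2*g^3 - g^2 - 4*g + 9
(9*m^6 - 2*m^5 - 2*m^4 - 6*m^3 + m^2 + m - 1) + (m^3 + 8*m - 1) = 9*m^6 - 2*m^5 - 2*m^4 - 5*m^3 + m^2 + 9*m - 2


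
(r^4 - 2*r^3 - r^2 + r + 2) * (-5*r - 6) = -5*r^5 + 4*r^4 + 17*r^3 + r^2 - 16*r - 12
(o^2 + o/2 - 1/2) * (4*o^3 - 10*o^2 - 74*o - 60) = 4*o^5 - 8*o^4 - 81*o^3 - 92*o^2 + 7*o + 30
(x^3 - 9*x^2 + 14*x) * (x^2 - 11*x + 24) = x^5 - 20*x^4 + 137*x^3 - 370*x^2 + 336*x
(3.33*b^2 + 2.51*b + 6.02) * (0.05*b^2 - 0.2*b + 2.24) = 0.1665*b^4 - 0.5405*b^3 + 7.2582*b^2 + 4.4184*b + 13.4848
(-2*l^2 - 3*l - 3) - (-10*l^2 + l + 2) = 8*l^2 - 4*l - 5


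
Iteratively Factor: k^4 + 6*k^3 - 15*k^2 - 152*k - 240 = (k + 4)*(k^3 + 2*k^2 - 23*k - 60) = (k - 5)*(k + 4)*(k^2 + 7*k + 12) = (k - 5)*(k + 4)^2*(k + 3)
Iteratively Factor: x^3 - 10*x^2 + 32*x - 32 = (x - 2)*(x^2 - 8*x + 16) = (x - 4)*(x - 2)*(x - 4)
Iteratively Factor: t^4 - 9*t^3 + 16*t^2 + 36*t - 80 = (t + 2)*(t^3 - 11*t^2 + 38*t - 40) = (t - 4)*(t + 2)*(t^2 - 7*t + 10) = (t - 4)*(t - 2)*(t + 2)*(t - 5)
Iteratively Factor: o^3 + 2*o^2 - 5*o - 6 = (o + 3)*(o^2 - o - 2) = (o + 1)*(o + 3)*(o - 2)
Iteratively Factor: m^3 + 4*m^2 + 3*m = (m + 3)*(m^2 + m) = m*(m + 3)*(m + 1)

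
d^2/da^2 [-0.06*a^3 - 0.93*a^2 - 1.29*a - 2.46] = -0.36*a - 1.86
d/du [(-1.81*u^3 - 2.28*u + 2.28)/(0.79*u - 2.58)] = (-2.8598*u^3 + 14.0094*u^2 + 4.0812)/(0.6241*u^2 - 4.0764*u + 6.6564)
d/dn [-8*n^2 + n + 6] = 1 - 16*n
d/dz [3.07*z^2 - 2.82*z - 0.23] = 6.14*z - 2.82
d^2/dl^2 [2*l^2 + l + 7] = 4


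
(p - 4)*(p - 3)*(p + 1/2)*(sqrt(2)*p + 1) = sqrt(2)*p^4 - 13*sqrt(2)*p^3/2 + p^3 - 13*p^2/2 + 17*sqrt(2)*p^2/2 + 6*sqrt(2)*p + 17*p/2 + 6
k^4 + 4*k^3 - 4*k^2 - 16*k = k*(k - 2)*(k + 2)*(k + 4)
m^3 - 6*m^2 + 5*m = m*(m - 5)*(m - 1)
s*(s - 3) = s^2 - 3*s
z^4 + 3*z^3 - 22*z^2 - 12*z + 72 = (z - 3)*(z - 2)*(z + 2)*(z + 6)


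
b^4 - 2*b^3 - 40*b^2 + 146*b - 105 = (b - 5)*(b - 3)*(b - 1)*(b + 7)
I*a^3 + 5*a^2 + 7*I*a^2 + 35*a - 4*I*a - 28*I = (a + 7)*(a - 4*I)*(I*a + 1)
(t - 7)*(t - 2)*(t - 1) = t^3 - 10*t^2 + 23*t - 14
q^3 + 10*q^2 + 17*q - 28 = (q - 1)*(q + 4)*(q + 7)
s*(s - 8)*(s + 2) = s^3 - 6*s^2 - 16*s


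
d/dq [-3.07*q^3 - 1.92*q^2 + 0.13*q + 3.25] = -9.21*q^2 - 3.84*q + 0.13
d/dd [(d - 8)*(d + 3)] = 2*d - 5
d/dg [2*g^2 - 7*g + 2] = 4*g - 7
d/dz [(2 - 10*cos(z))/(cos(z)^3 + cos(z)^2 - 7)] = -2*(11*cos(z)/2 + cos(2*z) + 5*cos(3*z)/2 + 36)*sin(z)/(cos(z)^3 + cos(z)^2 - 7)^2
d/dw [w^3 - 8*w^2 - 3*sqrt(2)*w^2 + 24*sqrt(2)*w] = 3*w^2 - 16*w - 6*sqrt(2)*w + 24*sqrt(2)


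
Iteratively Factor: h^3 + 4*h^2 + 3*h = (h)*(h^2 + 4*h + 3) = h*(h + 3)*(h + 1)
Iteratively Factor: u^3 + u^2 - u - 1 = (u + 1)*(u^2 - 1) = (u - 1)*(u + 1)*(u + 1)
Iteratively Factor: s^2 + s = (s + 1)*(s)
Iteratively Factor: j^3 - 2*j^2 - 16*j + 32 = (j + 4)*(j^2 - 6*j + 8) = (j - 2)*(j + 4)*(j - 4)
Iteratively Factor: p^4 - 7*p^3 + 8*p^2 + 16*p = (p - 4)*(p^3 - 3*p^2 - 4*p) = p*(p - 4)*(p^2 - 3*p - 4) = p*(p - 4)^2*(p + 1)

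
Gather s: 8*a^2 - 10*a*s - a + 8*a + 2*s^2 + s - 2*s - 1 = 8*a^2 + 7*a + 2*s^2 + s*(-10*a - 1) - 1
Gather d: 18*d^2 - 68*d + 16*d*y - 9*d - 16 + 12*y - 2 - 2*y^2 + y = 18*d^2 + d*(16*y - 77) - 2*y^2 + 13*y - 18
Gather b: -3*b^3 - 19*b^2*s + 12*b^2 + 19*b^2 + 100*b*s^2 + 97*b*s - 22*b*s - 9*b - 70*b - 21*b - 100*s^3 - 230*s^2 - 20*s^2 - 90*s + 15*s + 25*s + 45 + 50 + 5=-3*b^3 + b^2*(31 - 19*s) + b*(100*s^2 + 75*s - 100) - 100*s^3 - 250*s^2 - 50*s + 100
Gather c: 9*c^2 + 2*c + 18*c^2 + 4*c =27*c^2 + 6*c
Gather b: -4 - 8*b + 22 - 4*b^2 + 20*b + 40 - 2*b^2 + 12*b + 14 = -6*b^2 + 24*b + 72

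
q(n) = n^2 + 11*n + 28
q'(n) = 2*n + 11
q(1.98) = 53.70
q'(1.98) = 14.96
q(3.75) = 83.31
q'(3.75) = 18.50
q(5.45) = 117.65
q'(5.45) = 21.90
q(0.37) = 32.21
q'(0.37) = 11.74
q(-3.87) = 0.41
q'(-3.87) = 3.26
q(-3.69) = 1.03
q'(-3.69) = 3.62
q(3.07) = 71.19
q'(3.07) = 17.14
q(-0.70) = 20.79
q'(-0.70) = 9.60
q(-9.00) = 10.00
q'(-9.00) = -7.00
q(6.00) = 130.00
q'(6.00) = 23.00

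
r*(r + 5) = r^2 + 5*r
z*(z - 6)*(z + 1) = z^3 - 5*z^2 - 6*z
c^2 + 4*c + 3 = (c + 1)*(c + 3)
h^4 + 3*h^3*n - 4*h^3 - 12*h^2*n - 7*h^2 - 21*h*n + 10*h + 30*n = (h - 5)*(h - 1)*(h + 2)*(h + 3*n)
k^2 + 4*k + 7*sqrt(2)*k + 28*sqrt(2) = (k + 4)*(k + 7*sqrt(2))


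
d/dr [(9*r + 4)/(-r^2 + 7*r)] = (9*r^2 + 8*r - 28)/(r^2*(r^2 - 14*r + 49))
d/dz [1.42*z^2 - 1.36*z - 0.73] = 2.84*z - 1.36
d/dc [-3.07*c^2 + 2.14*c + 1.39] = 2.14 - 6.14*c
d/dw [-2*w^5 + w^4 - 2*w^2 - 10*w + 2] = -10*w^4 + 4*w^3 - 4*w - 10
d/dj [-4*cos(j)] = 4*sin(j)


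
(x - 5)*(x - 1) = x^2 - 6*x + 5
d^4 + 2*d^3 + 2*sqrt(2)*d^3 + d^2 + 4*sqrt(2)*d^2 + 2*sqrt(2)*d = d*(d + 1)^2*(d + 2*sqrt(2))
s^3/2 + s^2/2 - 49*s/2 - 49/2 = (s/2 + 1/2)*(s - 7)*(s + 7)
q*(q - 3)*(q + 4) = q^3 + q^2 - 12*q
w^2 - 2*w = w*(w - 2)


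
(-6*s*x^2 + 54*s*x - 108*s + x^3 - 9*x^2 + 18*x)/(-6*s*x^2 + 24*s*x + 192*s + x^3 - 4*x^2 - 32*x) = (x^2 - 9*x + 18)/(x^2 - 4*x - 32)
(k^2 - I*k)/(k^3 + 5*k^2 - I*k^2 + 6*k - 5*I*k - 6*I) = k/(k^2 + 5*k + 6)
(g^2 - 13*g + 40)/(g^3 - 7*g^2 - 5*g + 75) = (g - 8)/(g^2 - 2*g - 15)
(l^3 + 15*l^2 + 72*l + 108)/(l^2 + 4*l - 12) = (l^2 + 9*l + 18)/(l - 2)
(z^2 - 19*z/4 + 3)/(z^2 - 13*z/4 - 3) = (4*z - 3)/(4*z + 3)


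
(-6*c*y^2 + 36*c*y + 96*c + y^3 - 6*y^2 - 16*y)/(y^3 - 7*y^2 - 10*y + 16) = (-6*c + y)/(y - 1)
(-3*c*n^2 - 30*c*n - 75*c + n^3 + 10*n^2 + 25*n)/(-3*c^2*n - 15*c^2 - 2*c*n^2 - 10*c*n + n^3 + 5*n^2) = (n + 5)/(c + n)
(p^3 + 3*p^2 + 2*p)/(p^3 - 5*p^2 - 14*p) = (p + 1)/(p - 7)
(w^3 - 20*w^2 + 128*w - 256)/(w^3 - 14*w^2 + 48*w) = (w^2 - 12*w + 32)/(w*(w - 6))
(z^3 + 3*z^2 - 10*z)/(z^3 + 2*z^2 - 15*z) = (z - 2)/(z - 3)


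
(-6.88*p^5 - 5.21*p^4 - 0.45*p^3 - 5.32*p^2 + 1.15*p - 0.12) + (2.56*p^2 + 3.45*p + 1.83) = -6.88*p^5 - 5.21*p^4 - 0.45*p^3 - 2.76*p^2 + 4.6*p + 1.71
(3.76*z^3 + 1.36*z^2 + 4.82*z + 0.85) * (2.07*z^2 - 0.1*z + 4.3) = 7.7832*z^5 + 2.4392*z^4 + 26.0094*z^3 + 7.1255*z^2 + 20.641*z + 3.655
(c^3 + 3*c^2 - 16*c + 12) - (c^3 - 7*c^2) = 10*c^2 - 16*c + 12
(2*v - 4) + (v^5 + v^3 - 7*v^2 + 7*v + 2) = v^5 + v^3 - 7*v^2 + 9*v - 2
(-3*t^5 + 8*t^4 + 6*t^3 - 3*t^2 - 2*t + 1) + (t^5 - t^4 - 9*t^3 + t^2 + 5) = -2*t^5 + 7*t^4 - 3*t^3 - 2*t^2 - 2*t + 6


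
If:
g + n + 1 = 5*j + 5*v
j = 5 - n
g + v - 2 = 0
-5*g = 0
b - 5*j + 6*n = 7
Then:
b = -91/3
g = 0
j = -2/3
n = 17/3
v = 2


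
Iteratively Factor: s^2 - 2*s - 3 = (s - 3)*(s + 1)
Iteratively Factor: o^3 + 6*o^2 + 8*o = (o)*(o^2 + 6*o + 8) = o*(o + 4)*(o + 2)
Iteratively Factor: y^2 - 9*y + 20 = (y - 5)*(y - 4)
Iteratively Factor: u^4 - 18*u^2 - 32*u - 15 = (u + 3)*(u^3 - 3*u^2 - 9*u - 5) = (u - 5)*(u + 3)*(u^2 + 2*u + 1) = (u - 5)*(u + 1)*(u + 3)*(u + 1)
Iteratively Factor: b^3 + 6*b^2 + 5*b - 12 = (b - 1)*(b^2 + 7*b + 12) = (b - 1)*(b + 3)*(b + 4)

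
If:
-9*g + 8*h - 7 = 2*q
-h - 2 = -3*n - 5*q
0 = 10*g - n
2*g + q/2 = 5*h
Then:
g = 367/71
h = -72/71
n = 3670/71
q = -2188/71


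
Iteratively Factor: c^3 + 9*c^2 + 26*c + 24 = (c + 3)*(c^2 + 6*c + 8) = (c + 3)*(c + 4)*(c + 2)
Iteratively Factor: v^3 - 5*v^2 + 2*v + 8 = (v + 1)*(v^2 - 6*v + 8) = (v - 2)*(v + 1)*(v - 4)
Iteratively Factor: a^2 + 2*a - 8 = (a - 2)*(a + 4)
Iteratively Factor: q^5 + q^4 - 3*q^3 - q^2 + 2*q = (q + 1)*(q^4 - 3*q^2 + 2*q) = (q - 1)*(q + 1)*(q^3 + q^2 - 2*q) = (q - 1)*(q + 1)*(q + 2)*(q^2 - q) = (q - 1)^2*(q + 1)*(q + 2)*(q)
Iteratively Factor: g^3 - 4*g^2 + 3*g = (g - 1)*(g^2 - 3*g) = (g - 3)*(g - 1)*(g)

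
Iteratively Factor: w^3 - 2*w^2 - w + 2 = (w - 1)*(w^2 - w - 2) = (w - 1)*(w + 1)*(w - 2)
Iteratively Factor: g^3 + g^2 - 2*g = (g + 2)*(g^2 - g) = g*(g + 2)*(g - 1)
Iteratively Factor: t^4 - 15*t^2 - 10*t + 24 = (t + 3)*(t^3 - 3*t^2 - 6*t + 8) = (t + 2)*(t + 3)*(t^2 - 5*t + 4) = (t - 1)*(t + 2)*(t + 3)*(t - 4)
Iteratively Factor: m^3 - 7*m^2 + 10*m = (m - 5)*(m^2 - 2*m) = m*(m - 5)*(m - 2)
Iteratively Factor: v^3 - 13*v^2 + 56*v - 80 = (v - 4)*(v^2 - 9*v + 20) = (v - 4)^2*(v - 5)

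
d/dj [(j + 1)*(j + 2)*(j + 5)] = 3*j^2 + 16*j + 17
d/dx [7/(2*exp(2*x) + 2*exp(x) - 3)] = (-28*exp(x) - 14)*exp(x)/(2*exp(2*x) + 2*exp(x) - 3)^2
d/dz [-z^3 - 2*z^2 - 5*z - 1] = -3*z^2 - 4*z - 5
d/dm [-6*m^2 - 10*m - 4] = -12*m - 10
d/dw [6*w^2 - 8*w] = 12*w - 8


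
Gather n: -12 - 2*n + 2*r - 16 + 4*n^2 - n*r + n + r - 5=4*n^2 + n*(-r - 1) + 3*r - 33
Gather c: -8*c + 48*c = 40*c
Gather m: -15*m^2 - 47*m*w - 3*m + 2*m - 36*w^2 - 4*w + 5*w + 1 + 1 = -15*m^2 + m*(-47*w - 1) - 36*w^2 + w + 2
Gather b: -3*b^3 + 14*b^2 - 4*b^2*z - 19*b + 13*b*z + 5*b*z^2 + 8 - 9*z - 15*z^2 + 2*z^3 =-3*b^3 + b^2*(14 - 4*z) + b*(5*z^2 + 13*z - 19) + 2*z^3 - 15*z^2 - 9*z + 8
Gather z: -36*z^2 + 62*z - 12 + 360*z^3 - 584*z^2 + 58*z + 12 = 360*z^3 - 620*z^2 + 120*z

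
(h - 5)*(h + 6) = h^2 + h - 30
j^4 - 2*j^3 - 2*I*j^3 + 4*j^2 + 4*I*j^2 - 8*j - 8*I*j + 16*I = (j - 2)*(j - 2*I)^2*(j + 2*I)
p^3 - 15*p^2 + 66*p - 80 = (p - 8)*(p - 5)*(p - 2)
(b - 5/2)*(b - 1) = b^2 - 7*b/2 + 5/2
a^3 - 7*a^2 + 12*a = a*(a - 4)*(a - 3)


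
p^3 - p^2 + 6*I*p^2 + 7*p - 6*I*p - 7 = (p - 1)*(p - I)*(p + 7*I)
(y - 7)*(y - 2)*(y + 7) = y^3 - 2*y^2 - 49*y + 98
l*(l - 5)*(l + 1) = l^3 - 4*l^2 - 5*l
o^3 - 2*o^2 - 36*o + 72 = (o - 6)*(o - 2)*(o + 6)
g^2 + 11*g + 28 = (g + 4)*(g + 7)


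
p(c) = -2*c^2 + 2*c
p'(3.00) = -10.00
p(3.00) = -12.00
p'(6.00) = -22.00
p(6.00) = -60.00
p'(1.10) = -2.40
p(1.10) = -0.22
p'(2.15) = -6.60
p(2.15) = -4.94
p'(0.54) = -0.16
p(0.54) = 0.50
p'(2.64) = -8.56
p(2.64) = -8.66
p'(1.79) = -5.16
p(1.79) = -2.83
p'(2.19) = -6.76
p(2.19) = -5.21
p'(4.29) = -15.16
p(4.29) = -28.23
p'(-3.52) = 16.08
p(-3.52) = -31.82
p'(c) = 2 - 4*c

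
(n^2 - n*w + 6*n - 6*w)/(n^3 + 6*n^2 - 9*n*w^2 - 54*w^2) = (-n + w)/(-n^2 + 9*w^2)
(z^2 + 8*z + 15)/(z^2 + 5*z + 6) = (z + 5)/(z + 2)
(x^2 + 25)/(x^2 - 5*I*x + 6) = (x^2 + 25)/(x^2 - 5*I*x + 6)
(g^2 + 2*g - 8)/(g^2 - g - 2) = (g + 4)/(g + 1)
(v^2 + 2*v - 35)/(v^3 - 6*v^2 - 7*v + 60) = (v + 7)/(v^2 - v - 12)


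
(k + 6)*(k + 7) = k^2 + 13*k + 42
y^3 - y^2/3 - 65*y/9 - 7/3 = (y - 3)*(y + 1/3)*(y + 7/3)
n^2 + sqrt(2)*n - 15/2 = (n - 3*sqrt(2)/2)*(n + 5*sqrt(2)/2)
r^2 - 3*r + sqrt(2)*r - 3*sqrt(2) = (r - 3)*(r + sqrt(2))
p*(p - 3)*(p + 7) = p^3 + 4*p^2 - 21*p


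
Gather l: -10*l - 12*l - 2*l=-24*l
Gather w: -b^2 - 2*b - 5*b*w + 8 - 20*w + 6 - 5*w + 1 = -b^2 - 2*b + w*(-5*b - 25) + 15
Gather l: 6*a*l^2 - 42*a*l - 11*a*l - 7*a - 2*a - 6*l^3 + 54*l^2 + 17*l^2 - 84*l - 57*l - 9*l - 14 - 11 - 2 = -9*a - 6*l^3 + l^2*(6*a + 71) + l*(-53*a - 150) - 27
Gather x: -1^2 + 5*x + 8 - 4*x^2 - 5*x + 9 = 16 - 4*x^2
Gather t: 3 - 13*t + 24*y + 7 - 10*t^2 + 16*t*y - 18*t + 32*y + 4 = -10*t^2 + t*(16*y - 31) + 56*y + 14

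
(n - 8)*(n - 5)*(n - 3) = n^3 - 16*n^2 + 79*n - 120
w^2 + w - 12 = (w - 3)*(w + 4)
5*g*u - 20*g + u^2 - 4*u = (5*g + u)*(u - 4)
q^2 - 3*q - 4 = (q - 4)*(q + 1)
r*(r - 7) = r^2 - 7*r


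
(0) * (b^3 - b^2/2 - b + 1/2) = 0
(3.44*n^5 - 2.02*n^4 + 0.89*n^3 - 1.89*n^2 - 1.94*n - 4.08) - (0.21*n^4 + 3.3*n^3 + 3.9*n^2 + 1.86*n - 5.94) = 3.44*n^5 - 2.23*n^4 - 2.41*n^3 - 5.79*n^2 - 3.8*n + 1.86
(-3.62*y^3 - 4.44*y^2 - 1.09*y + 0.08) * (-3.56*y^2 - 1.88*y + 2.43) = 12.8872*y^5 + 22.612*y^4 + 3.431*y^3 - 9.0248*y^2 - 2.7991*y + 0.1944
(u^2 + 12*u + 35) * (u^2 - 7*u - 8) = u^4 + 5*u^3 - 57*u^2 - 341*u - 280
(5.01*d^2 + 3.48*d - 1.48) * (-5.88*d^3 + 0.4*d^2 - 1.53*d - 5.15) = -29.4588*d^5 - 18.4584*d^4 + 2.4291*d^3 - 31.7179*d^2 - 15.6576*d + 7.622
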